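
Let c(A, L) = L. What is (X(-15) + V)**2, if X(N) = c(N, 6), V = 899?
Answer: 819025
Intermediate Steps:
X(N) = 6
(X(-15) + V)**2 = (6 + 899)**2 = 905**2 = 819025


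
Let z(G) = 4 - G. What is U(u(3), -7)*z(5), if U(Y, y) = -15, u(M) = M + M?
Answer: 15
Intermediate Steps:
u(M) = 2*M
U(u(3), -7)*z(5) = -15*(4 - 1*5) = -15*(4 - 5) = -15*(-1) = 15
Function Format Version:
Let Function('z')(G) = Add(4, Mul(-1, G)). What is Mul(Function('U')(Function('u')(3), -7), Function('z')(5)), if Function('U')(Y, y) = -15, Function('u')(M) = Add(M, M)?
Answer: 15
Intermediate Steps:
Function('u')(M) = Mul(2, M)
Mul(Function('U')(Function('u')(3), -7), Function('z')(5)) = Mul(-15, Add(4, Mul(-1, 5))) = Mul(-15, Add(4, -5)) = Mul(-15, -1) = 15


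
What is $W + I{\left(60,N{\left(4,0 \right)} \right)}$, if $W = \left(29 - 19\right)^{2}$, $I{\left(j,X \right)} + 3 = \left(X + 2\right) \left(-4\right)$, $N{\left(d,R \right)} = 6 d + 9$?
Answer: $-43$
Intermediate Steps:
$N{\left(d,R \right)} = 9 + 6 d$
$I{\left(j,X \right)} = -11 - 4 X$ ($I{\left(j,X \right)} = -3 + \left(X + 2\right) \left(-4\right) = -3 + \left(2 + X\right) \left(-4\right) = -3 - \left(8 + 4 X\right) = -11 - 4 X$)
$W = 100$ ($W = 10^{2} = 100$)
$W + I{\left(60,N{\left(4,0 \right)} \right)} = 100 - \left(11 + 4 \left(9 + 6 \cdot 4\right)\right) = 100 - \left(11 + 4 \left(9 + 24\right)\right) = 100 - 143 = -43$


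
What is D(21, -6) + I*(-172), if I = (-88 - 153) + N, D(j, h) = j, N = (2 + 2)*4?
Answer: 38721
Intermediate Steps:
N = 16 (N = 4*4 = 16)
I = -225 (I = (-88 - 153) + 16 = -241 + 16 = -225)
D(21, -6) + I*(-172) = 21 - 225*(-172) = 21 + 38700 = 38721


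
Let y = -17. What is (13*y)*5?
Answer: -1105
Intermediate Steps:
(13*y)*5 = (13*(-17))*5 = -221*5 = -1105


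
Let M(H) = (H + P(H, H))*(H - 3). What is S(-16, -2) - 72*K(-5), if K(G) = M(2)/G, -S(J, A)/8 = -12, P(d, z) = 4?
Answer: 48/5 ≈ 9.6000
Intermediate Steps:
S(J, A) = 96 (S(J, A) = -8*(-12) = 96)
M(H) = (-3 + H)*(4 + H) (M(H) = (H + 4)*(H - 3) = (4 + H)*(-3 + H) = (-3 + H)*(4 + H))
K(G) = -6/G (K(G) = (-12 + 2 + 2²)/G = (-12 + 2 + 4)/G = -6/G)
S(-16, -2) - 72*K(-5) = 96 - (-432)/(-5) = 96 - (-432)*(-1)/5 = 96 - 72*6/5 = 96 - 432/5 = 48/5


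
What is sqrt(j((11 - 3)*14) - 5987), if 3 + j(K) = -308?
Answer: I*sqrt(6298) ≈ 79.36*I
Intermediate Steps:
j(K) = -311 (j(K) = -3 - 308 = -311)
sqrt(j((11 - 3)*14) - 5987) = sqrt(-311 - 5987) = sqrt(-6298) = I*sqrt(6298)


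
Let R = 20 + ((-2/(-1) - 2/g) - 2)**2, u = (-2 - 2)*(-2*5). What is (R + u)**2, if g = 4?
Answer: 58081/16 ≈ 3630.1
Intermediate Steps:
u = 40 (u = -4*(-10) = 40)
R = 81/4 (R = 20 + ((-2/(-1) - 2/4) - 2)**2 = 20 + ((-2*(-1) - 2*1/4) - 2)**2 = 20 + ((2 - 1/2) - 2)**2 = 20 + (3/2 - 2)**2 = 20 + (-1/2)**2 = 20 + 1/4 = 81/4 ≈ 20.250)
(R + u)**2 = (81/4 + 40)**2 = (241/4)**2 = 58081/16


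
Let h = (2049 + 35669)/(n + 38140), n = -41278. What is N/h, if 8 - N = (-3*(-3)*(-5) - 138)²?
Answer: 52531689/18859 ≈ 2785.5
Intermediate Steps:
h = -18859/1569 (h = (2049 + 35669)/(-41278 + 38140) = 37718/(-3138) = 37718*(-1/3138) = -18859/1569 ≈ -12.020)
N = -33481 (N = 8 - (-3*(-3)*(-5) - 138)² = 8 - (9*(-5) - 138)² = 8 - (-45 - 138)² = 8 - 1*(-183)² = 8 - 1*33489 = 8 - 33489 = -33481)
N/h = -33481/(-18859/1569) = -33481*(-1569/18859) = 52531689/18859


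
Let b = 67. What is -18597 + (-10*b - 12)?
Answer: -19279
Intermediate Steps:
-18597 + (-10*b - 12) = -18597 + (-10*67 - 12) = -18597 + (-670 - 12) = -18597 - 682 = -19279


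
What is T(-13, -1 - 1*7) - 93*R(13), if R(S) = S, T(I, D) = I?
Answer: -1222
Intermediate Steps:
T(-13, -1 - 1*7) - 93*R(13) = -13 - 93*13 = -13 - 1209 = -1222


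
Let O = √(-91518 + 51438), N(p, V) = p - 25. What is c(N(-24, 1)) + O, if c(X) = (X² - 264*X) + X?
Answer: 15288 + 4*I*√2505 ≈ 15288.0 + 200.2*I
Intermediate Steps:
N(p, V) = -25 + p
O = 4*I*√2505 (O = √(-40080) = 4*I*√2505 ≈ 200.2*I)
c(X) = X² - 263*X
c(N(-24, 1)) + O = (-25 - 24)*(-263 + (-25 - 24)) + 4*I*√2505 = -49*(-263 - 49) + 4*I*√2505 = -49*(-312) + 4*I*√2505 = 15288 + 4*I*√2505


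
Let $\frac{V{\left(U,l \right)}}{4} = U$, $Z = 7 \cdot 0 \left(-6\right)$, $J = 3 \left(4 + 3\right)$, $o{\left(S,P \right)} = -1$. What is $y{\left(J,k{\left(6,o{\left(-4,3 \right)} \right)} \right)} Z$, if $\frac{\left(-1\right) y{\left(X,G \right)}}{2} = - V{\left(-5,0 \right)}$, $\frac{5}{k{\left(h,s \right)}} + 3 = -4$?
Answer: $0$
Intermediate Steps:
$J = 21$ ($J = 3 \cdot 7 = 21$)
$k{\left(h,s \right)} = - \frac{5}{7}$ ($k{\left(h,s \right)} = \frac{5}{-3 - 4} = \frac{5}{-7} = 5 \left(- \frac{1}{7}\right) = - \frac{5}{7}$)
$Z = 0$ ($Z = 0 \left(-6\right) = 0$)
$V{\left(U,l \right)} = 4 U$
$y{\left(X,G \right)} = -40$ ($y{\left(X,G \right)} = - 2 \left(- 4 \left(-5\right)\right) = - 2 \left(\left(-1\right) \left(-20\right)\right) = \left(-2\right) 20 = -40$)
$y{\left(J,k{\left(6,o{\left(-4,3 \right)} \right)} \right)} Z = \left(-40\right) 0 = 0$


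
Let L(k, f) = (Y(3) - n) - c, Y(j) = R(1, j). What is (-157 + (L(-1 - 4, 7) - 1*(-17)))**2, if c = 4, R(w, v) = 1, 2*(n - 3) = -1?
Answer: 84681/4 ≈ 21170.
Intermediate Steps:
n = 5/2 (n = 3 + (1/2)*(-1) = 3 - 1/2 = 5/2 ≈ 2.5000)
Y(j) = 1
L(k, f) = -11/2 (L(k, f) = (1 - 1*5/2) - 1*4 = (1 - 5/2) - 4 = -3/2 - 4 = -11/2)
(-157 + (L(-1 - 4, 7) - 1*(-17)))**2 = (-157 + (-11/2 - 1*(-17)))**2 = (-157 + (-11/2 + 17))**2 = (-157 + 23/2)**2 = (-291/2)**2 = 84681/4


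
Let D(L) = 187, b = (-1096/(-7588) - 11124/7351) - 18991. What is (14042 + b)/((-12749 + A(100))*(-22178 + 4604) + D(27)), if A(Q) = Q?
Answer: -69032135857/3099851816846911 ≈ -2.2269e-5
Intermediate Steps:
b = -264845677431/13944847 (b = (-1096*(-1/7588) - 11124*1/7351) - 18991 = (274/1897 - 11124/7351) - 18991 = -19088054/13944847 - 18991 = -264845677431/13944847 ≈ -18992.)
(14042 + b)/((-12749 + A(100))*(-22178 + 4604) + D(27)) = (14042 - 264845677431/13944847)/((-12749 + 100)*(-22178 + 4604) + 187) = -69032135857/(13944847*(-12649*(-17574) + 187)) = -69032135857/(13944847*(222293526 + 187)) = -69032135857/13944847/222293713 = -69032135857/13944847*1/222293713 = -69032135857/3099851816846911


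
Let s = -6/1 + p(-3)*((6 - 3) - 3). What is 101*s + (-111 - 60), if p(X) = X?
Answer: -777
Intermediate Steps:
s = -6 (s = -6/1 - 3*((6 - 3) - 3) = -6*1 - 3*(3 - 3) = -6 - 3*0 = -6 + 0 = -6)
101*s + (-111 - 60) = 101*(-6) + (-111 - 60) = -606 - 171 = -777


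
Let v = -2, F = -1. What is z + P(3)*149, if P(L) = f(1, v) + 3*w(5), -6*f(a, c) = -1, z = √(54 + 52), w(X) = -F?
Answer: 2831/6 + √106 ≈ 482.13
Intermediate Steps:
w(X) = 1 (w(X) = -1*(-1) = 1)
z = √106 ≈ 10.296
f(a, c) = ⅙ (f(a, c) = -⅙*(-1) = ⅙)
P(L) = 19/6 (P(L) = ⅙ + 3*1 = ⅙ + 3 = 19/6)
z + P(3)*149 = √106 + (19/6)*149 = √106 + 2831/6 = 2831/6 + √106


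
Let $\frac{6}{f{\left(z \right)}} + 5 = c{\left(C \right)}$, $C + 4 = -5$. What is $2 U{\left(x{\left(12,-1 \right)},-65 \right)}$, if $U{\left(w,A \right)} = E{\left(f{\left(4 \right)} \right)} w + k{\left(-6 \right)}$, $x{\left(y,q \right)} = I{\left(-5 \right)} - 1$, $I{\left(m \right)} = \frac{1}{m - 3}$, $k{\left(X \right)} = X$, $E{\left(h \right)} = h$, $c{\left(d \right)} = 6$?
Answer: $- \frac{51}{2} \approx -25.5$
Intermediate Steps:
$C = -9$ ($C = -4 - 5 = -9$)
$f{\left(z \right)} = 6$ ($f{\left(z \right)} = \frac{6}{-5 + 6} = \frac{6}{1} = 6 \cdot 1 = 6$)
$I{\left(m \right)} = \frac{1}{-3 + m}$
$x{\left(y,q \right)} = - \frac{9}{8}$ ($x{\left(y,q \right)} = \frac{1}{-3 - 5} - 1 = \frac{1}{-8} - 1 = - \frac{1}{8} - 1 = - \frac{9}{8}$)
$U{\left(w,A \right)} = -6 + 6 w$ ($U{\left(w,A \right)} = 6 w - 6 = -6 + 6 w$)
$2 U{\left(x{\left(12,-1 \right)},-65 \right)} = 2 \left(-6 + 6 \left(- \frac{9}{8}\right)\right) = 2 \left(-6 - \frac{27}{4}\right) = 2 \left(- \frac{51}{4}\right) = - \frac{51}{2}$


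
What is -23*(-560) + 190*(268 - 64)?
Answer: 51640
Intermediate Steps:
-23*(-560) + 190*(268 - 64) = 12880 + 190*204 = 12880 + 38760 = 51640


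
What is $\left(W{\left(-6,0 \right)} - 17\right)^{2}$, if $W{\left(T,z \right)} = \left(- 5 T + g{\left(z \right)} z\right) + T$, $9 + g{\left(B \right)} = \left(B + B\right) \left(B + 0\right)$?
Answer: $49$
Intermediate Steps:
$g{\left(B \right)} = -9 + 2 B^{2}$ ($g{\left(B \right)} = -9 + \left(B + B\right) \left(B + 0\right) = -9 + 2 B B = -9 + 2 B^{2}$)
$W{\left(T,z \right)} = - 4 T + z \left(-9 + 2 z^{2}\right)$ ($W{\left(T,z \right)} = \left(- 5 T + \left(-9 + 2 z^{2}\right) z\right) + T = \left(- 5 T + z \left(-9 + 2 z^{2}\right)\right) + T = - 4 T + z \left(-9 + 2 z^{2}\right)$)
$\left(W{\left(-6,0 \right)} - 17\right)^{2} = \left(\left(\left(-4\right) \left(-6\right) + 0 \left(-9 + 2 \cdot 0^{2}\right)\right) - 17\right)^{2} = \left(\left(24 + 0 \left(-9 + 2 \cdot 0\right)\right) - 17\right)^{2} = \left(\left(24 + 0 \left(-9 + 0\right)\right) - 17\right)^{2} = \left(\left(24 + 0 \left(-9\right)\right) - 17\right)^{2} = \left(\left(24 + 0\right) - 17\right)^{2} = \left(24 - 17\right)^{2} = 7^{2} = 49$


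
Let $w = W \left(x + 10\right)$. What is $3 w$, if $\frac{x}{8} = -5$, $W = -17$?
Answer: $1530$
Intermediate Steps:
$x = -40$ ($x = 8 \left(-5\right) = -40$)
$w = 510$ ($w = - 17 \left(-40 + 10\right) = \left(-17\right) \left(-30\right) = 510$)
$3 w = 3 \cdot 510 = 1530$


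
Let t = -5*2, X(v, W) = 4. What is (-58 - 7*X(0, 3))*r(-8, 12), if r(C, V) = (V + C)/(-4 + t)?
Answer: 172/7 ≈ 24.571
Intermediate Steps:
t = -10
r(C, V) = -C/14 - V/14 (r(C, V) = (V + C)/(-4 - 10) = (C + V)/(-14) = (C + V)*(-1/14) = -C/14 - V/14)
(-58 - 7*X(0, 3))*r(-8, 12) = (-58 - 7*4)*(-1/14*(-8) - 1/14*12) = (-58 - 28)*(4/7 - 6/7) = -86*(-2/7) = 172/7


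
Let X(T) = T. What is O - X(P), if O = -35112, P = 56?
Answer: -35168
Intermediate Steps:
O - X(P) = -35112 - 1*56 = -35112 - 56 = -35168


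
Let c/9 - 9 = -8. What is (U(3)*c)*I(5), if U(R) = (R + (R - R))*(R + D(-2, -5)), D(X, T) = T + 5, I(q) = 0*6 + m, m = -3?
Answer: -243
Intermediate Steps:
I(q) = -3 (I(q) = 0*6 - 3 = 0 - 3 = -3)
c = 9 (c = 81 + 9*(-8) = 81 - 72 = 9)
D(X, T) = 5 + T
U(R) = R² (U(R) = (R + (R - R))*(R + (5 - 5)) = (R + 0)*(R + 0) = R*R = R²)
(U(3)*c)*I(5) = (3²*9)*(-3) = (9*9)*(-3) = 81*(-3) = -243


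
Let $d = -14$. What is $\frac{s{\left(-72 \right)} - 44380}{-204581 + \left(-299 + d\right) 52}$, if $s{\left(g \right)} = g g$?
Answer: $\frac{39196}{220857} \approx 0.17747$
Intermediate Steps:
$s{\left(g \right)} = g^{2}$
$\frac{s{\left(-72 \right)} - 44380}{-204581 + \left(-299 + d\right) 52} = \frac{\left(-72\right)^{2} - 44380}{-204581 + \left(-299 - 14\right) 52} = \frac{5184 - 44380}{-204581 - 16276} = - \frac{39196}{-204581 - 16276} = - \frac{39196}{-220857} = \left(-39196\right) \left(- \frac{1}{220857}\right) = \frac{39196}{220857}$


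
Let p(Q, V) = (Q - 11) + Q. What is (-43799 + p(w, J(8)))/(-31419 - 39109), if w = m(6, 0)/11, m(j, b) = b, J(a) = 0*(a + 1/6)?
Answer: 21905/35264 ≈ 0.62117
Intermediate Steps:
J(a) = 0 (J(a) = 0*(a + ⅙) = 0*(⅙ + a) = 0)
w = 0 (w = 0/11 = 0*(1/11) = 0)
p(Q, V) = -11 + 2*Q (p(Q, V) = (-11 + Q) + Q = -11 + 2*Q)
(-43799 + p(w, J(8)))/(-31419 - 39109) = (-43799 + (-11 + 2*0))/(-31419 - 39109) = (-43799 + (-11 + 0))/(-70528) = (-43799 - 11)*(-1/70528) = -43810*(-1/70528) = 21905/35264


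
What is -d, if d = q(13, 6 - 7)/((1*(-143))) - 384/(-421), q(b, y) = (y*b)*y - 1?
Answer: -49860/60203 ≈ -0.82820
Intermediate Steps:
q(b, y) = -1 + b*y² (q(b, y) = (b*y)*y - 1 = b*y² - 1 = -1 + b*y²)
d = 49860/60203 (d = (-1 + 13*(6 - 7)²)/((1*(-143))) - 384/(-421) = (-1 + 13*(-1)²)/(-143) - 384*(-1/421) = (-1 + 13*1)*(-1/143) + 384/421 = (-1 + 13)*(-1/143) + 384/421 = 12*(-1/143) + 384/421 = -12/143 + 384/421 = 49860/60203 ≈ 0.82820)
-d = -1*49860/60203 = -49860/60203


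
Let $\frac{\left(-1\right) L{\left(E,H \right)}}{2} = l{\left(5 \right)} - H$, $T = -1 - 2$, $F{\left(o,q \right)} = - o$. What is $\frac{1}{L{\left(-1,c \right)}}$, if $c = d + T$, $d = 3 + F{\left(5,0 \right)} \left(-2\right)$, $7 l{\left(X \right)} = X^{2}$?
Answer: $\frac{7}{90} \approx 0.077778$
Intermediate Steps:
$l{\left(X \right)} = \frac{X^{2}}{7}$
$T = -3$ ($T = -1 - 2 = -3$)
$d = 13$ ($d = 3 + \left(-1\right) 5 \left(-2\right) = 3 - -10 = 3 + 10 = 13$)
$c = 10$ ($c = 13 - 3 = 10$)
$L{\left(E,H \right)} = - \frac{50}{7} + 2 H$ ($L{\left(E,H \right)} = - 2 \left(\frac{5^{2}}{7} - H\right) = - 2 \left(\frac{1}{7} \cdot 25 - H\right) = - 2 \left(\frac{25}{7} - H\right) = - \frac{50}{7} + 2 H$)
$\frac{1}{L{\left(-1,c \right)}} = \frac{1}{- \frac{50}{7} + 2 \cdot 10} = \frac{1}{- \frac{50}{7} + 20} = \frac{1}{\frac{90}{7}} = \frac{7}{90}$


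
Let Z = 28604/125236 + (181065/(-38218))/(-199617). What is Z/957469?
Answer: 18186793281497/76232145712596281342 ≈ 2.3857e-7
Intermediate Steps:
Z = 18186793281497/79618395700118 (Z = 28604*(1/125236) + (181065*(-1/38218))*(-1/199617) = 7151/31309 - 181065/38218*(-1/199617) = 7151/31309 + 60355/2542987502 = 18186793281497/79618395700118 ≈ 0.22842)
Z/957469 = (18186793281497/79618395700118)/957469 = (18186793281497/79618395700118)*(1/957469) = 18186793281497/76232145712596281342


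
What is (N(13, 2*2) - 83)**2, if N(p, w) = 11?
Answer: 5184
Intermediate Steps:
(N(13, 2*2) - 83)**2 = (11 - 83)**2 = (-72)**2 = 5184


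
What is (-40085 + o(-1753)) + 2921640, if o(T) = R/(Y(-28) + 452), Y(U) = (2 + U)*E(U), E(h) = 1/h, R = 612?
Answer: 1074820519/373 ≈ 2.8816e+6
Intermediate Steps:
Y(U) = (2 + U)/U
o(T) = 504/373 (o(T) = 612/((2 - 28)/(-28) + 452) = 612/(-1/28*(-26) + 452) = 612/(13/14 + 452) = 612/(6341/14) = 612*(14/6341) = 504/373)
(-40085 + o(-1753)) + 2921640 = (-40085 + 504/373) + 2921640 = -14951201/373 + 2921640 = 1074820519/373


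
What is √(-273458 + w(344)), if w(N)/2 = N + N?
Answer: I*√272082 ≈ 521.62*I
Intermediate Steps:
w(N) = 4*N (w(N) = 2*(N + N) = 2*(2*N) = 4*N)
√(-273458 + w(344)) = √(-273458 + 4*344) = √(-273458 + 1376) = √(-272082) = I*√272082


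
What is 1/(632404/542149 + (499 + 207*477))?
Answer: 542149/53802414866 ≈ 1.0077e-5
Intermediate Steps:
1/(632404/542149 + (499 + 207*477)) = 1/(632404*(1/542149) + (499 + 98739)) = 1/(632404/542149 + 99238) = 1/(53802414866/542149) = 542149/53802414866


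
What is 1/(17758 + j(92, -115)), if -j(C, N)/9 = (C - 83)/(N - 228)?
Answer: 343/6091075 ≈ 5.6312e-5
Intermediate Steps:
j(C, N) = -9*(-83 + C)/(-228 + N) (j(C, N) = -9*(C - 83)/(N - 228) = -9*(-83 + C)/(-228 + N))
1/(17758 + j(92, -115)) = 1/(17758 + 9*(83 - 1*92)/(-228 - 115)) = 1/(17758 + 9*(83 - 92)/(-343)) = 1/(17758 + 9*(-1/343)*(-9)) = 1/(17758 + 81/343) = 1/(6091075/343) = 343/6091075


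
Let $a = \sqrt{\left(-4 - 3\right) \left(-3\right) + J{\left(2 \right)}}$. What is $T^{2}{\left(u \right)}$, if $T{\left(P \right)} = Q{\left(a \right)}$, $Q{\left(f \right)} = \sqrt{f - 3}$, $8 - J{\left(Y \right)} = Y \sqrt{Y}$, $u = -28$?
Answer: $-3 + \sqrt{29 - 2 \sqrt{2}} \approx 2.1158$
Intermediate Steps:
$J{\left(Y \right)} = 8 - Y^{\frac{3}{2}}$ ($J{\left(Y \right)} = 8 - Y \sqrt{Y} = 8 - Y^{\frac{3}{2}}$)
$a = \sqrt{29 - 2 \sqrt{2}}$ ($a = \sqrt{\left(-4 - 3\right) \left(-3\right) + \left(8 - 2^{\frac{3}{2}}\right)} = \sqrt{\left(-7\right) \left(-3\right) + \left(8 - 2 \sqrt{2}\right)} = \sqrt{21 + \left(8 - 2 \sqrt{2}\right)} = \sqrt{29 - 2 \sqrt{2}} \approx 5.1158$)
$Q{\left(f \right)} = \sqrt{-3 + f}$
$T{\left(P \right)} = \sqrt{-3 + \sqrt{29 - 2 \sqrt{2}}}$
$T^{2}{\left(u \right)} = \left(\sqrt{-3 + \sqrt{29 - 2 \sqrt{2}}}\right)^{2} = -3 + \sqrt{29 - 2 \sqrt{2}}$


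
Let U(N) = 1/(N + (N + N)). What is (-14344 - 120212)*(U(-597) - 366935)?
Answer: 29475863643272/597 ≈ 4.9373e+10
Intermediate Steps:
U(N) = 1/(3*N) (U(N) = 1/(N + 2*N) = 1/(3*N))
(-14344 - 120212)*(U(-597) - 366935) = (-14344 - 120212)*((⅓)/(-597) - 366935) = -134556*((⅓)*(-1/597) - 366935) = -134556*(-1/1791 - 366935) = -134556*(-657180586/1791) = 29475863643272/597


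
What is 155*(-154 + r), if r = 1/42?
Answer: -1002385/42 ≈ -23866.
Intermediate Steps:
r = 1/42 ≈ 0.023810
155*(-154 + r) = 155*(-154 + 1/42) = 155*(-6467/42) = -1002385/42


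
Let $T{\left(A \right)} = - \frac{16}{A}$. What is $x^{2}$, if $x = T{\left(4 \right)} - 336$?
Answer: $115600$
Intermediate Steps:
$x = -340$ ($x = - \frac{16}{4} - 336 = \left(-16\right) \frac{1}{4} - 336 = -4 - 336 = -340$)
$x^{2} = \left(-340\right)^{2} = 115600$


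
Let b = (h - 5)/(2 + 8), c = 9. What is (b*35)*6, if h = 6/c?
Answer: -91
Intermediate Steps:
h = ⅔ (h = 6/9 = 6*(⅑) = ⅔ ≈ 0.66667)
b = -13/30 (b = (⅔ - 5)/(2 + 8) = -13/3/10 = -13/3*⅒ = -13/30 ≈ -0.43333)
(b*35)*6 = -13/30*35*6 = -91/6*6 = -91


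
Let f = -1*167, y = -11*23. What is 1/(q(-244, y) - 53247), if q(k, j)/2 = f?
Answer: -1/53581 ≈ -1.8663e-5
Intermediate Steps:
y = -253
f = -167
q(k, j) = -334 (q(k, j) = 2*(-167) = -334)
1/(q(-244, y) - 53247) = 1/(-334 - 53247) = 1/(-53581) = -1/53581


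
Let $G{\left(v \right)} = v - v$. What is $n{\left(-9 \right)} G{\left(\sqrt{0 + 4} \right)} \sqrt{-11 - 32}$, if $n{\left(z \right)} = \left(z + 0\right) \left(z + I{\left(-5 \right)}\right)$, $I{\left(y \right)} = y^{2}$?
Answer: $0$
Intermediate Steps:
$G{\left(v \right)} = 0$
$n{\left(z \right)} = z \left(25 + z\right)$ ($n{\left(z \right)} = \left(z + 0\right) \left(z + \left(-5\right)^{2}\right) = z \left(z + 25\right) = z \left(25 + z\right)$)
$n{\left(-9 \right)} G{\left(\sqrt{0 + 4} \right)} \sqrt{-11 - 32} = - 9 \left(25 - 9\right) 0 \sqrt{-11 - 32} = \left(-9\right) 16 \cdot 0 \sqrt{-43} = \left(-144\right) 0 i \sqrt{43} = 0 i \sqrt{43} = 0$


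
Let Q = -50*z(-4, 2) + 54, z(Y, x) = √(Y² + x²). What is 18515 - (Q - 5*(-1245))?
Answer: 12236 + 100*√5 ≈ 12460.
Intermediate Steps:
Q = 54 - 100*√5 (Q = -50*√((-4)² + 2²) + 54 = -50*√(16 + 4) + 54 = -100*√5 + 54 = 54 - 100*√5 ≈ -169.61)
18515 - (Q - 5*(-1245)) = 18515 - ((54 - 100*√5) - 5*(-1245)) = 18515 - ((54 - 100*√5) + 6225) = 18515 - (6279 - 100*√5) = 18515 + (-6279 + 100*√5) = 12236 + 100*√5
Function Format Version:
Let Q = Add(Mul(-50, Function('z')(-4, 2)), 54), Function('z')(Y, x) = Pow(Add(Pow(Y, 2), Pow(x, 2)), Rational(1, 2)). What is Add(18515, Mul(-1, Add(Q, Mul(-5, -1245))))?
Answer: Add(12236, Mul(100, Pow(5, Rational(1, 2)))) ≈ 12460.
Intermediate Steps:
Q = Add(54, Mul(-100, Pow(5, Rational(1, 2)))) (Q = Add(Mul(-50, Pow(Add(Pow(-4, 2), Pow(2, 2)), Rational(1, 2))), 54) = Add(Mul(-50, Pow(Add(16, 4), Rational(1, 2))), 54) = Add(Mul(-50, Pow(20, Rational(1, 2))), 54) = Add(Mul(-50, Mul(2, Pow(5, Rational(1, 2)))), 54) = Add(Mul(-100, Pow(5, Rational(1, 2))), 54) = Add(54, Mul(-100, Pow(5, Rational(1, 2)))) ≈ -169.61)
Add(18515, Mul(-1, Add(Q, Mul(-5, -1245)))) = Add(18515, Mul(-1, Add(Add(54, Mul(-100, Pow(5, Rational(1, 2)))), Mul(-5, -1245)))) = Add(18515, Mul(-1, Add(Add(54, Mul(-100, Pow(5, Rational(1, 2)))), 6225))) = Add(18515, Mul(-1, Add(6279, Mul(-100, Pow(5, Rational(1, 2)))))) = Add(18515, Add(-6279, Mul(100, Pow(5, Rational(1, 2))))) = Add(12236, Mul(100, Pow(5, Rational(1, 2))))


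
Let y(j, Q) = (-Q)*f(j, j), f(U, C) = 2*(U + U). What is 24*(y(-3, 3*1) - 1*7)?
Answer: 696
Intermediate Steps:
f(U, C) = 4*U (f(U, C) = 2*(2*U) = 4*U)
y(j, Q) = -4*Q*j (y(j, Q) = (-Q)*(4*j) = -4*Q*j)
24*(y(-3, 3*1) - 1*7) = 24*(-4*3*1*(-3) - 1*7) = 24*(-4*3*(-3) - 7) = 24*(36 - 7) = 24*29 = 696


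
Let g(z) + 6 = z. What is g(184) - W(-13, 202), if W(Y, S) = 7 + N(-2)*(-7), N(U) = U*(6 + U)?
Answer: 115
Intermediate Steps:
W(Y, S) = 63 (W(Y, S) = 7 - 2*(6 - 2)*(-7) = 7 - 2*4*(-7) = 7 - 8*(-7) = 7 + 56 = 63)
g(z) = -6 + z
g(184) - W(-13, 202) = (-6 + 184) - 1*63 = 178 - 63 = 115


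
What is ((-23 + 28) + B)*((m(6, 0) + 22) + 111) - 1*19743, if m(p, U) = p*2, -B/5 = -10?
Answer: -11768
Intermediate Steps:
B = 50 (B = -5*(-10) = 50)
m(p, U) = 2*p
((-23 + 28) + B)*((m(6, 0) + 22) + 111) - 1*19743 = ((-23 + 28) + 50)*((2*6 + 22) + 111) - 1*19743 = (5 + 50)*((12 + 22) + 111) - 19743 = 55*(34 + 111) - 19743 = 55*145 - 19743 = 7975 - 19743 = -11768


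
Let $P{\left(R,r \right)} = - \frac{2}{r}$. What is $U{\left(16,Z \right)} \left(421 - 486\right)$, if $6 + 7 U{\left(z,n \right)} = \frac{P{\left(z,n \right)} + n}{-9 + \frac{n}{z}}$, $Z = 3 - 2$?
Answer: $\frac{4210}{77} \approx 54.675$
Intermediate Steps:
$Z = 1$ ($Z = 3 - 2 = 1$)
$U{\left(z,n \right)} = - \frac{6}{7} + \frac{n - \frac{2}{n}}{7 \left(-9 + \frac{n}{z}\right)}$ ($U{\left(z,n \right)} = - \frac{6}{7} + \frac{\left(- \frac{2}{n} + n\right) \frac{1}{-9 + \frac{n}{z}}}{7} = - \frac{6}{7} + \frac{\left(n - \frac{2}{n}\right) \frac{1}{-9 + \frac{n}{z}}}{7} = - \frac{6}{7} + \frac{\frac{1}{-9 + \frac{n}{z}} \left(n - \frac{2}{n}\right)}{7} = - \frac{6}{7} + \frac{n - \frac{2}{n}}{7 \left(-9 + \frac{n}{z}\right)}$)
$U{\left(16,Z \right)} \left(421 - 486\right) = \frac{\left(-2\right) 16 + 1 \left(\left(-6\right) 1 + 54 \cdot 16 + 1 \cdot 16\right)}{7 \cdot 1 \left(1 - 144\right)} \left(421 - 486\right) = \frac{1}{7} \cdot 1 \frac{1}{1 - 144} \left(-32 + 1 \left(-6 + 864 + 16\right)\right) \left(-65\right) = \frac{1}{7} \cdot 1 \frac{1}{-143} \left(-32 + 1 \cdot 874\right) \left(-65\right) = \frac{1}{7} \cdot 1 \left(- \frac{1}{143}\right) \left(-32 + 874\right) \left(-65\right) = \frac{1}{7} \cdot 1 \left(- \frac{1}{143}\right) 842 \left(-65\right) = \left(- \frac{842}{1001}\right) \left(-65\right) = \frac{4210}{77}$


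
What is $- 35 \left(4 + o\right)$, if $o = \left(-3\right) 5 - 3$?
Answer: $490$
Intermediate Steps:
$o = -18$ ($o = -15 - 3 = -18$)
$- 35 \left(4 + o\right) = - 35 \left(4 - 18\right) = \left(-35\right) \left(-14\right) = 490$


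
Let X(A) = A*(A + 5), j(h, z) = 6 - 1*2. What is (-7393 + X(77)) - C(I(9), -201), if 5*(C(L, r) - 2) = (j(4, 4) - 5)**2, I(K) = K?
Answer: -5406/5 ≈ -1081.2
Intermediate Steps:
j(h, z) = 4 (j(h, z) = 6 - 2 = 4)
X(A) = A*(5 + A)
C(L, r) = 11/5 (C(L, r) = 2 + (4 - 5)**2/5 = 2 + (1/5)*(-1)**2 = 2 + (1/5)*1 = 2 + 1/5 = 11/5)
(-7393 + X(77)) - C(I(9), -201) = (-7393 + 77*(5 + 77)) - 1*11/5 = (-7393 + 77*82) - 11/5 = (-7393 + 6314) - 11/5 = -1079 - 11/5 = -5406/5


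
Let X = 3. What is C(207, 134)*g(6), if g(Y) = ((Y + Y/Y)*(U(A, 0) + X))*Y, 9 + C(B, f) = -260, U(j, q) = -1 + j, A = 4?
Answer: -67788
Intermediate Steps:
C(B, f) = -269 (C(B, f) = -9 - 260 = -269)
g(Y) = Y*(6 + 6*Y) (g(Y) = ((Y + Y/Y)*((-1 + 4) + 3))*Y = ((Y + 1)*(3 + 3))*Y = ((1 + Y)*6)*Y = (6 + 6*Y)*Y = Y*(6 + 6*Y))
C(207, 134)*g(6) = -1614*6*(1 + 6) = -1614*6*7 = -269*252 = -67788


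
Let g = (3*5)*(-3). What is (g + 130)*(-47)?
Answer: -3995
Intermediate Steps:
g = -45 (g = 15*(-3) = -45)
(g + 130)*(-47) = (-45 + 130)*(-47) = 85*(-47) = -3995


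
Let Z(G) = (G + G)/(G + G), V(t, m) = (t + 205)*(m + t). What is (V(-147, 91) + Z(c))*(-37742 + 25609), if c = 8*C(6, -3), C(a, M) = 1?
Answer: 39395851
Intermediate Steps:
V(t, m) = (205 + t)*(m + t)
c = 8 (c = 8*1 = 8)
Z(G) = 1 (Z(G) = (2*G)/((2*G)) = (2*G)*(1/(2*G)) = 1)
(V(-147, 91) + Z(c))*(-37742 + 25609) = (((-147)² + 205*91 + 205*(-147) + 91*(-147)) + 1)*(-37742 + 25609) = ((21609 + 18655 - 30135 - 13377) + 1)*(-12133) = (-3248 + 1)*(-12133) = -3247*(-12133) = 39395851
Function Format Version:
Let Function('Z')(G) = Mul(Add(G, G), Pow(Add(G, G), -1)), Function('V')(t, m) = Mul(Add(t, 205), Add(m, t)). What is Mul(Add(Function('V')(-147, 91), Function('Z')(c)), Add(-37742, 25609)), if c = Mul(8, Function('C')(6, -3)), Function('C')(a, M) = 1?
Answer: 39395851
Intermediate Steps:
Function('V')(t, m) = Mul(Add(205, t), Add(m, t))
c = 8 (c = Mul(8, 1) = 8)
Function('Z')(G) = 1 (Function('Z')(G) = Mul(Mul(2, G), Pow(Mul(2, G), -1)) = Mul(Mul(2, G), Mul(Rational(1, 2), Pow(G, -1))) = 1)
Mul(Add(Function('V')(-147, 91), Function('Z')(c)), Add(-37742, 25609)) = Mul(Add(Add(Pow(-147, 2), Mul(205, 91), Mul(205, -147), Mul(91, -147)), 1), Add(-37742, 25609)) = Mul(Add(Add(21609, 18655, -30135, -13377), 1), -12133) = Mul(Add(-3248, 1), -12133) = Mul(-3247, -12133) = 39395851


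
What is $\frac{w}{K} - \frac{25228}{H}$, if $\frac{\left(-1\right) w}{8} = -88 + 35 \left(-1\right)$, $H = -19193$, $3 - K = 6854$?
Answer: $\frac{9055948}{7734779} \approx 1.1708$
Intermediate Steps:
$K = -6851$ ($K = 3 - 6854 = -6851$)
$w = 984$ ($w = - 8 \left(-88 + 35 \left(-1\right)\right) = - 8 \left(-88 - 35\right) = \left(-8\right) \left(-123\right) = 984$)
$\frac{w}{K} - \frac{25228}{H} = \frac{984}{-6851} - \frac{25228}{-19193} = 984 \left(- \frac{1}{6851}\right) - - \frac{1484}{1129} = - \frac{984}{6851} + \frac{1484}{1129} = \frac{9055948}{7734779}$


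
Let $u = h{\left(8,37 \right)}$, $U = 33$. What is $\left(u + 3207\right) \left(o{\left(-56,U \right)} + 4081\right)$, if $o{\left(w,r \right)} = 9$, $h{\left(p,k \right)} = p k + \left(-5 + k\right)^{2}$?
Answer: $18515430$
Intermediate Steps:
$h{\left(p,k \right)} = \left(-5 + k\right)^{2} + k p$ ($h{\left(p,k \right)} = k p + \left(-5 + k\right)^{2} = \left(-5 + k\right)^{2} + k p$)
$u = 1320$ ($u = \left(-5 + 37\right)^{2} + 37 \cdot 8 = 32^{2} + 296 = 1024 + 296 = 1320$)
$\left(u + 3207\right) \left(o{\left(-56,U \right)} + 4081\right) = \left(1320 + 3207\right) \left(9 + 4081\right) = 4527 \cdot 4090 = 18515430$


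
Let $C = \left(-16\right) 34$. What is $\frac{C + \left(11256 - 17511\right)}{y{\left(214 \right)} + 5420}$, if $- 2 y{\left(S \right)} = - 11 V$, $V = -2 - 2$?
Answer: $- \frac{6799}{5398} \approx -1.2595$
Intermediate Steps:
$V = -4$ ($V = -2 - 2 = -4$)
$C = -544$
$y{\left(S \right)} = -22$ ($y{\left(S \right)} = - \frac{\left(-11\right) \left(-4\right)}{2} = \left(- \frac{1}{2}\right) 44 = -22$)
$\frac{C + \left(11256 - 17511\right)}{y{\left(214 \right)} + 5420} = \frac{-544 + \left(11256 - 17511\right)}{-22 + 5420} = \frac{-544 - 6255}{5398} = \left(-6799\right) \frac{1}{5398} = - \frac{6799}{5398}$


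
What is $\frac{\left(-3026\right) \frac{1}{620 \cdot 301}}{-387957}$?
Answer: $\frac{89}{2129427510} \approx 4.1795 \cdot 10^{-8}$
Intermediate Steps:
$\frac{\left(-3026\right) \frac{1}{620 \cdot 301}}{-387957} = - \frac{3026}{186620} \left(- \frac{1}{387957}\right) = \left(-3026\right) \frac{1}{186620} \left(- \frac{1}{387957}\right) = \left(- \frac{1513}{93310}\right) \left(- \frac{1}{387957}\right) = \frac{89}{2129427510}$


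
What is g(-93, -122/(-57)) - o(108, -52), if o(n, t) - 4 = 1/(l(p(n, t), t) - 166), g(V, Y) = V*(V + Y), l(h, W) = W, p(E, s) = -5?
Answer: 34983133/4142 ≈ 8446.0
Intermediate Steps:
o(n, t) = 4 + 1/(-166 + t) (o(n, t) = 4 + 1/(t - 166) = 4 + 1/(-166 + t))
g(-93, -122/(-57)) - o(108, -52) = -93*(-93 - 122/(-57)) - (-663 + 4*(-52))/(-166 - 52) = -93*(-93 - 122*(-1/57)) - (-663 - 208)/(-218) = -93*(-93 + 122/57) - (-1)*(-871)/218 = -93*(-5179/57) - 1*871/218 = 160549/19 - 871/218 = 34983133/4142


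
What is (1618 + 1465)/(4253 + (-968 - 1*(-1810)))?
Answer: 3083/5095 ≈ 0.60510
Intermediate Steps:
(1618 + 1465)/(4253 + (-968 - 1*(-1810))) = 3083/(4253 + (-968 + 1810)) = 3083/(4253 + 842) = 3083/5095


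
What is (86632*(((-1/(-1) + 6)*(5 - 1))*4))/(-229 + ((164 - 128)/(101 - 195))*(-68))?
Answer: -456030848/9539 ≈ -47807.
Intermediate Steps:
(86632*(((-1/(-1) + 6)*(5 - 1))*4))/(-229 + ((164 - 128)/(101 - 195))*(-68)) = (86632*(((-1*(-1) + 6)*4)*4))/(-229 + (36/(-94))*(-68)) = (86632*(((1 + 6)*4)*4))/(-229 + (36*(-1/94))*(-68)) = (86632*((7*4)*4))/(-229 - 18/47*(-68)) = (86632*(28*4))/(-229 + 1224/47) = (86632*112)/(-9539/47) = 9702784*(-47/9539) = -456030848/9539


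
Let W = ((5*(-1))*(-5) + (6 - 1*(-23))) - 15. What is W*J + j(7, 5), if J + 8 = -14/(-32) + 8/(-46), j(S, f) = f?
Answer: -109193/368 ≈ -296.72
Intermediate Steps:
J = -2847/368 (J = -8 + (-14/(-32) + 8/(-46)) = -8 + (-14*(-1/32) + 8*(-1/46)) = -8 + (7/16 - 4/23) = -8 + 97/368 = -2847/368 ≈ -7.7364)
W = 39 (W = (-5*(-5) + (6 + 23)) - 15 = (25 + 29) - 15 = 54 - 15 = 39)
W*J + j(7, 5) = 39*(-2847/368) + 5 = -111033/368 + 5 = -109193/368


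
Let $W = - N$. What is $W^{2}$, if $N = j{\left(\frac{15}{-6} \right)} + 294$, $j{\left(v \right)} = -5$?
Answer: $83521$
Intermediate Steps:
$N = 289$ ($N = -5 + 294 = 289$)
$W = -289$ ($W = \left(-1\right) 289 = -289$)
$W^{2} = \left(-289\right)^{2} = 83521$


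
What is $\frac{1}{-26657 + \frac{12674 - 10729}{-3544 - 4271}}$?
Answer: $- \frac{1563}{41665280} \approx -3.7513 \cdot 10^{-5}$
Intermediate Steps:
$\frac{1}{-26657 + \frac{12674 - 10729}{-3544 - 4271}} = \frac{1}{-26657 + \frac{1945}{-7815}} = \frac{1}{-26657 + 1945 \left(- \frac{1}{7815}\right)} = \frac{1}{-26657 - \frac{389}{1563}} = \frac{1}{- \frac{41665280}{1563}} = - \frac{1563}{41665280}$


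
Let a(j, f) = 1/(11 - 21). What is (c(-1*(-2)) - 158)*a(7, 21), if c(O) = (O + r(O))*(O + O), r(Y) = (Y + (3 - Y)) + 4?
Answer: 61/5 ≈ 12.200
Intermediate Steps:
r(Y) = 7 (r(Y) = 3 + 4 = 7)
c(O) = 2*O*(7 + O) (c(O) = (O + 7)*(O + O) = (7 + O)*(2*O) = 2*O*(7 + O))
a(j, f) = -1/10 (a(j, f) = 1/(-10) = -1/10)
(c(-1*(-2)) - 158)*a(7, 21) = (2*(-1*(-2))*(7 - 1*(-2)) - 158)*(-1/10) = (2*2*(7 + 2) - 158)*(-1/10) = (2*2*9 - 158)*(-1/10) = (36 - 158)*(-1/10) = -122*(-1/10) = 61/5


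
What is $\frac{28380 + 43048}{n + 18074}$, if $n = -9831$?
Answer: $\frac{71428}{8243} \approx 8.6653$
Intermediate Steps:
$\frac{28380 + 43048}{n + 18074} = \frac{28380 + 43048}{-9831 + 18074} = \frac{71428}{8243}$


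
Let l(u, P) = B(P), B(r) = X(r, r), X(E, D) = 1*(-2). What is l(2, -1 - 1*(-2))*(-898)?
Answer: 1796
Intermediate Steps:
X(E, D) = -2
B(r) = -2
l(u, P) = -2
l(2, -1 - 1*(-2))*(-898) = -2*(-898) = 1796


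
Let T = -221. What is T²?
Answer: 48841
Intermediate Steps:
T² = (-221)² = 48841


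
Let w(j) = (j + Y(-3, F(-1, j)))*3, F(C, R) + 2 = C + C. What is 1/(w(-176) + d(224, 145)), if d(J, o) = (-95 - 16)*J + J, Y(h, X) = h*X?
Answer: -1/25132 ≈ -3.9790e-5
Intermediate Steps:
F(C, R) = -2 + 2*C (F(C, R) = -2 + (C + C) = -2 + 2*C)
Y(h, X) = X*h
w(j) = 36 + 3*j (w(j) = (j + (-2 + 2*(-1))*(-3))*3 = (j + (-2 - 2)*(-3))*3 = (j - 4*(-3))*3 = (j + 12)*3 = (12 + j)*3 = 36 + 3*j)
d(J, o) = -110*J (d(J, o) = -111*J + J = -110*J)
1/(w(-176) + d(224, 145)) = 1/((36 + 3*(-176)) - 110*224) = 1/((36 - 528) - 24640) = 1/(-492 - 24640) = 1/(-25132) = -1/25132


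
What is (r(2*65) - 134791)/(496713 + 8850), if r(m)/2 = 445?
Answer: -133901/505563 ≈ -0.26486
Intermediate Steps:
r(m) = 890 (r(m) = 2*445 = 890)
(r(2*65) - 134791)/(496713 + 8850) = (890 - 134791)/(496713 + 8850) = -133901/505563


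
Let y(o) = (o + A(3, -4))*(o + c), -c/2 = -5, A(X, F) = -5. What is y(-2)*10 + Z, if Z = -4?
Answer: -564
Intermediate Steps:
c = 10 (c = -2*(-5) = 10)
y(o) = (-5 + o)*(10 + o) (y(o) = (o - 5)*(o + 10) = (-5 + o)*(10 + o))
y(-2)*10 + Z = (-50 + (-2)² + 5*(-2))*10 - 4 = (-50 + 4 - 10)*10 - 4 = -56*10 - 4 = -560 - 4 = -564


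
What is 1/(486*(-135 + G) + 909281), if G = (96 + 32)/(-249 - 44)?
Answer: 293/247133395 ≈ 1.1856e-6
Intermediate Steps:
G = -128/293 (G = 128/(-293) = 128*(-1/293) = -128/293 ≈ -0.43686)
1/(486*(-135 + G) + 909281) = 1/(486*(-135 - 128/293) + 909281) = 1/(486*(-39683/293) + 909281) = 1/(-19285938/293 + 909281) = 1/(247133395/293) = 293/247133395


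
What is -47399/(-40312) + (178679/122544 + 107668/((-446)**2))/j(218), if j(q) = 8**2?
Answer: 2372187876438313/1965287584797696 ≈ 1.2070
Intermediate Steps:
j(q) = 64
-47399/(-40312) + (178679/122544 + 107668/((-446)**2))/j(218) = -47399/(-40312) + (178679/122544 + 107668/((-446)**2))/64 = -47399*(-1/40312) + (178679*(1/122544) + 107668/198916)*(1/64) = 47399/40312 + (178679/122544 + 107668*(1/198916))*(1/64) = 47399/40312 + (178679/122544 + 26917/49729)*(1/64) = 47399/40312 + (12184044839/6093990576)*(1/64) = 47399/40312 + 12184044839/390015396864 = 2372187876438313/1965287584797696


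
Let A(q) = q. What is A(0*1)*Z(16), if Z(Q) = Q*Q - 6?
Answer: 0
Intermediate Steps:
Z(Q) = -6 + Q² (Z(Q) = Q² - 6 = -6 + Q²)
A(0*1)*Z(16) = (0*1)*(-6 + 16²) = 0*(-6 + 256) = 0*250 = 0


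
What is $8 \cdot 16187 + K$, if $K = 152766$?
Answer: $282262$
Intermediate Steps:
$8 \cdot 16187 + K = 8 \cdot 16187 + 152766 = 129496 + 152766 = 282262$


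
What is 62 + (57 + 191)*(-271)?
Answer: -67146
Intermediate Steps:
62 + (57 + 191)*(-271) = 62 + 248*(-271) = 62 - 67208 = -67146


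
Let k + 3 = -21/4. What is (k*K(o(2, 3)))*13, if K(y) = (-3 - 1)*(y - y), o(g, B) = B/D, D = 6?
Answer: 0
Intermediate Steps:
o(g, B) = B/6
K(y) = 0 (K(y) = -4*0 = 0)
k = -33/4 (k = -3 - 21/4 = -33/4 ≈ -8.2500)
(k*K(o(2, 3)))*13 = -33/4*0*13 = 0*13 = 0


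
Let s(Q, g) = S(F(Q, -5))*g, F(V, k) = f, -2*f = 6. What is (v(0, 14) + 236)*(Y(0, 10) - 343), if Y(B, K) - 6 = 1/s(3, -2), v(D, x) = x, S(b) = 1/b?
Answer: -83875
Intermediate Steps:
f = -3 (f = -½*6 = -3)
F(V, k) = -3
S(b) = 1/b
s(Q, g) = -g/3 (s(Q, g) = g/(-3) = -g/3)
Y(B, K) = 15/2 (Y(B, K) = 6 + 1/(-⅓*(-2)) = 6 + 1/(⅔) = 6 + 3/2 = 15/2)
(v(0, 14) + 236)*(Y(0, 10) - 343) = (14 + 236)*(15/2 - 343) = 250*(-671/2) = -83875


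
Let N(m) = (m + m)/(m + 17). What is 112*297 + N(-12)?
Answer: 166296/5 ≈ 33259.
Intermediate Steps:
N(m) = 2*m/(17 + m) (N(m) = (2*m)/(17 + m) = 2*m/(17 + m))
112*297 + N(-12) = 112*297 + 2*(-12)/(17 - 12) = 33264 + 2*(-12)/5 = 33264 + 2*(-12)*(⅕) = 33264 - 24/5 = 166296/5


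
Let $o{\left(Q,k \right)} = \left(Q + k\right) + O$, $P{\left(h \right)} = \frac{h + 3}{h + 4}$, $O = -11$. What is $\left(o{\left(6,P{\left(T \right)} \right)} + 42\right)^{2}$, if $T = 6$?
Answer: $\frac{143641}{100} \approx 1436.4$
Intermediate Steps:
$P{\left(h \right)} = \frac{3 + h}{4 + h}$
$o{\left(Q,k \right)} = -11 + Q + k$ ($o{\left(Q,k \right)} = \left(Q + k\right) - 11 = -11 + Q + k$)
$\left(o{\left(6,P{\left(T \right)} \right)} + 42\right)^{2} = \left(\left(-11 + 6 + \frac{3 + 6}{4 + 6}\right) + 42\right)^{2} = \left(\left(-11 + 6 + \frac{1}{10} \cdot 9\right) + 42\right)^{2} = \left(\left(-11 + 6 + \frac{9}{10}\right) + 42\right)^{2} = \left(- \frac{41}{10} + 42\right)^{2} = \left(\frac{379}{10}\right)^{2} = \frac{143641}{100}$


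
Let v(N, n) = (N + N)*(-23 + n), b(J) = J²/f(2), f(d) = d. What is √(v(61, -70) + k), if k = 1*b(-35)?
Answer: I*√42934/2 ≈ 103.6*I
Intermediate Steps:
b(J) = J²/2
v(N, n) = 2*N*(-23 + n) (v(N, n) = (2*N)*(-23 + n) = 2*N*(-23 + n))
k = 1225/2 (k = 1*((½)*(-35)²) = 1*((½)*1225) = 1*(1225/2) = 1225/2 ≈ 612.50)
√(v(61, -70) + k) = √(2*61*(-23 - 70) + 1225/2) = √(2*61*(-93) + 1225/2) = √(-11346 + 1225/2) = √(-21467/2) = I*√42934/2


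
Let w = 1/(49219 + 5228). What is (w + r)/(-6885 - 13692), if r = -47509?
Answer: 2586722522/1120355919 ≈ 2.3088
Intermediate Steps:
w = 1/54447 ≈ 1.8366e-5
(w + r)/(-6885 - 13692) = (1/54447 - 47509)/(-6885 - 13692) = -2586722522/54447/(-20577) = -2586722522/54447*(-1/20577) = 2586722522/1120355919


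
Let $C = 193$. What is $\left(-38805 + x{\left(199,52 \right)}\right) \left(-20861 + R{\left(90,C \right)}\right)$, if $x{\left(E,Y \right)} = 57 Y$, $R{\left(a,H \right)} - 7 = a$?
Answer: $744202524$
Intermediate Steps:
$R{\left(a,H \right)} = 7 + a$
$\left(-38805 + x{\left(199,52 \right)}\right) \left(-20861 + R{\left(90,C \right)}\right) = \left(-38805 + 57 \cdot 52\right) \left(-20861 + \left(7 + 90\right)\right) = \left(-38805 + 2964\right) \left(-20861 + 97\right) = \left(-35841\right) \left(-20764\right) = 744202524$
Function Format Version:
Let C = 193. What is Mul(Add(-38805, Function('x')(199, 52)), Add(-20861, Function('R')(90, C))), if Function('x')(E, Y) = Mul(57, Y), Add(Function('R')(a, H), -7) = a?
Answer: 744202524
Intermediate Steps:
Function('R')(a, H) = Add(7, a)
Mul(Add(-38805, Function('x')(199, 52)), Add(-20861, Function('R')(90, C))) = Mul(Add(-38805, Mul(57, 52)), Add(-20861, Add(7, 90))) = Mul(Add(-38805, 2964), Add(-20861, 97)) = Mul(-35841, -20764) = 744202524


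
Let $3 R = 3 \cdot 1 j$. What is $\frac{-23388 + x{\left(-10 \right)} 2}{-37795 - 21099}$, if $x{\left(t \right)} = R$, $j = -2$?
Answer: $\frac{11696}{29447} \approx 0.39719$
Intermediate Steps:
$R = -2$ ($R = \frac{3 \cdot 1 \left(-2\right)}{3} = \frac{3 \left(-2\right)}{3} = \frac{1}{3} \left(-6\right) = -2$)
$x{\left(t \right)} = -2$
$\frac{-23388 + x{\left(-10 \right)} 2}{-37795 - 21099} = \frac{-23388 - 4}{-37795 - 21099} = \frac{-23388 - 4}{-58894} = \left(-23392\right) \left(- \frac{1}{58894}\right) = \frac{11696}{29447}$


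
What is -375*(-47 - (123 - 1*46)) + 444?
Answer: 46944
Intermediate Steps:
-375*(-47 - (123 - 1*46)) + 444 = -375*(-47 - (123 - 46)) + 444 = -375*(-47 - 1*77) + 444 = -375*(-47 - 77) + 444 = -375*(-124) + 444 = 46500 + 444 = 46944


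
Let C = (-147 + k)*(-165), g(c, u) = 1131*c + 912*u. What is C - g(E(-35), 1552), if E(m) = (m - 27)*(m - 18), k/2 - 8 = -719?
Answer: -4873005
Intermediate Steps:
k = -1422 (k = 16 + 2*(-719) = 16 - 1438 = -1422)
E(m) = (-27 + m)*(-18 + m)
g(c, u) = 912*u + 1131*c
C = 258885 (C = (-147 - 1422)*(-165) = -1569*(-165) = 258885)
C - g(E(-35), 1552) = 258885 - (912*1552 + 1131*(486 + (-35)**2 - 45*(-35))) = 258885 - (1415424 + 1131*(486 + 1225 + 1575)) = 258885 - (1415424 + 1131*3286) = 258885 - (1415424 + 3716466) = 258885 - 1*5131890 = 258885 - 5131890 = -4873005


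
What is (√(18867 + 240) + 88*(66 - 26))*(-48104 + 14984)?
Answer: -116582400 - 99360*√2123 ≈ -1.2116e+8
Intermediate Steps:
(√(18867 + 240) + 88*(66 - 26))*(-48104 + 14984) = (√19107 + 88*40)*(-33120) = (3*√2123 + 3520)*(-33120) = (3520 + 3*√2123)*(-33120) = -116582400 - 99360*√2123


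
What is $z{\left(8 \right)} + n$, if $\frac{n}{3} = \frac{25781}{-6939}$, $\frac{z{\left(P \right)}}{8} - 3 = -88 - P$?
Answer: $- \frac{1746653}{2313} \approx -755.15$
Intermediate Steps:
$z{\left(P \right)} = -680 - 8 P$ ($z{\left(P \right)} = 24 + 8 \left(-88 - P\right) = 24 - \left(704 + 8 P\right) = -680 - 8 P$)
$n = - \frac{25781}{2313}$ ($n = 3 \frac{25781}{-6939} = 3 \cdot 25781 \left(- \frac{1}{6939}\right) = 3 \left(- \frac{25781}{6939}\right) = - \frac{25781}{2313} \approx -11.146$)
$z{\left(8 \right)} + n = \left(-680 - 64\right) - \frac{25781}{2313} = -744 - \frac{25781}{2313} = - \frac{1746653}{2313}$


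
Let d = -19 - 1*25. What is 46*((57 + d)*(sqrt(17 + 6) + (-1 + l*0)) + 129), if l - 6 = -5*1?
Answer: 5336 + 598*sqrt(23) ≈ 8203.9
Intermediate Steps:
l = 1 (l = 6 - 5*1 = 6 - 5 = 1)
d = -44 (d = -19 - 25 = -44)
46*((57 + d)*(sqrt(17 + 6) + (-1 + l*0)) + 129) = 46*((57 - 44)*(sqrt(17 + 6) + (-1 + 1*0)) + 129) = 46*(13*(sqrt(23) + (-1 + 0)) + 129) = 46*(13*(sqrt(23) - 1) + 129) = 46*(13*(-1 + sqrt(23)) + 129) = 46*((-13 + 13*sqrt(23)) + 129) = 46*(116 + 13*sqrt(23)) = 5336 + 598*sqrt(23)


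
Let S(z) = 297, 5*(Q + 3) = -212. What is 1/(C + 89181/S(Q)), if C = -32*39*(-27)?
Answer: 11/373959 ≈ 2.9415e-5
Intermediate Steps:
Q = -227/5 (Q = -3 + (1/5)*(-212) = -3 - 212/5 = -227/5 ≈ -45.400)
C = 33696 (C = -1248*(-27) = 33696)
1/(C + 89181/S(Q)) = 1/(33696 + 89181/297) = 1/(33696 + 89181*(1/297)) = 1/(33696 + 3303/11) = 1/(373959/11) = 11/373959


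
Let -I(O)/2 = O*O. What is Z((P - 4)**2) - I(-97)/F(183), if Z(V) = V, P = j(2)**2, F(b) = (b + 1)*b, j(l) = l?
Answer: 9409/16836 ≈ 0.55886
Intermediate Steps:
F(b) = b*(1 + b) (F(b) = (1 + b)*b = b*(1 + b))
P = 4 (P = 2**2 = 4)
I(O) = -2*O**2 (I(O) = -2*O*O = -2*O**2)
Z((P - 4)**2) - I(-97)/F(183) = (4 - 4)**2 - (-2*(-97)**2)/(183*(1 + 183)) = 0**2 - (-2*9409)/(183*184) = 0 - (-18818)/33672 = 0 - 1*(-9409/16836) = 0 + 9409/16836 = 9409/16836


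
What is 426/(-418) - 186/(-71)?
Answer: 23751/14839 ≈ 1.6006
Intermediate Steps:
426/(-418) - 186/(-71) = 426*(-1/418) - 186*(-1/71) = -213/209 + 186/71 = 23751/14839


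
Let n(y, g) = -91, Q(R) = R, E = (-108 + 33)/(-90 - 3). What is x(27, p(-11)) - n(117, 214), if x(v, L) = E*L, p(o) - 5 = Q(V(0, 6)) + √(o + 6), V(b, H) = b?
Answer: 2946/31 + 25*I*√5/31 ≈ 95.032 + 1.8033*I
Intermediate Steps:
E = 25/31 (E = -75/(-93) = -75*(-1/93) = 25/31 ≈ 0.80645)
p(o) = 5 + √(6 + o) (p(o) = 5 + (0 + √(o + 6)) = 5 + (0 + √(6 + o)) = 5 + √(6 + o))
x(v, L) = 25*L/31
x(27, p(-11)) - n(117, 214) = 25*(5 + √(6 - 11))/31 - 1*(-91) = 25*(5 + √(-5))/31 + 91 = 25*(5 + I*√5)/31 + 91 = (125/31 + 25*I*√5/31) + 91 = 2946/31 + 25*I*√5/31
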